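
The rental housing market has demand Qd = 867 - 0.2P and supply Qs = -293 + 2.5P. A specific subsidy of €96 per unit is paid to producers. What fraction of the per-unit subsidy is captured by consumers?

Consumer share = 25/27

Pre-subsidy: 867 - 0.2P = -293 + 2.5P gives P* = 11600/27, Q* = 21089/27.
With the subsidy, sellers receive Ps = Pb + 96 for each unit, where Pb is the price buyers pay.
Supply in terms of Pb becomes Qs = -293 + 2.5(Pb + 96) = -53 + 2.5Pb. Setting this equal to demand: 867 - 0.2Pb = -53 + 2.5Pb, so Pb = 9200/27.
Sellers receive Ps = 9200/27 + 96 = 11792/27; Q' = 867 − 0.2·(9200/27) = 21569/27.
Buyers' price falls by P* − Pb = 11600/27 − 9200/27 = 800/9; sellers' price rises by Ps − P* = 11792/27 − 11600/27 = 64/9.
So consumers capture (800/9)/96 = 25/27 of each unit of subsidy.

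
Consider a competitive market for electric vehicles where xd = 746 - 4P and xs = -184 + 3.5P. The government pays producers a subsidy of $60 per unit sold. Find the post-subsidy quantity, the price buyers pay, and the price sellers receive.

Pre-subsidy: 746 - 4P = -184 + 3.5P gives P* = 124, x* = 250.
With the subsidy, sellers receive Ps = Pb + 60 for each unit, where Pb is the price buyers pay.
Supply in terms of Pb becomes xs = -184 + 3.5(Pb + 60) = 26 + 3.5Pb. Setting this equal to demand: 746 - 4Pb = 26 + 3.5Pb, so Pb = 96.
Sellers receive Ps = 96 + 60 = 156; x' = 746 − 4·96 = 362.

x' = 362; buyers pay $96; sellers receive $156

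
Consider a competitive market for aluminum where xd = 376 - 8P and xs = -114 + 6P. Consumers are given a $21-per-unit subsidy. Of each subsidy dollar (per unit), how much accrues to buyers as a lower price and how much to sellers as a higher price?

Pre-subsidy: 376 - 8P = -114 + 6P gives P* = 35, x* = 96.
With the rebate, buyers effectively pay Pb = Ps − 21, where Ps is the price sellers receive.
Demand in terms of Ps becomes xd = 376 − 8(Ps − 21) = 544 - 8Ps. Setting this equal to supply: 544 - 8Ps = -114 + 6Ps, so Ps = 47.
Buyers pay Pb = 47 − 21 = 26; x' = -114 + 6·47 = 168.
Buyers' price falls by P* − Pb = 35 − 26 = 9; sellers' price rises by Ps − P* = 47 − 35 = 12.

Buyers gain $9 per unit; sellers gain $12 per unit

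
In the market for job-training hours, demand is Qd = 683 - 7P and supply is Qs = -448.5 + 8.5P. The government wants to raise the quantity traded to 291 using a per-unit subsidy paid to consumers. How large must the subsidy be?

Required subsidy s = 31 per unit

At Q = 291, invert demand for the buyer price: Pb = (683 − 291)/7 = 56; invert supply for the seller price: Ps = (291 − (-448.5))/8.5 = 87.
The subsidy must fill the gap: s = Ps − Pb = 87 − 56 = 31.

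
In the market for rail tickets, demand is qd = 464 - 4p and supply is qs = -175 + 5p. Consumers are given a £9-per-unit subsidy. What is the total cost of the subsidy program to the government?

Pre-subsidy: 464 - 4p = -175 + 5p gives p* = 71, q* = 180.
With the rebate, buyers effectively pay pb = ps − 9, where ps is the price sellers receive.
Demand in terms of ps becomes qd = 464 − 4(ps − 9) = 500 - 4ps. Setting this equal to supply: 500 - 4ps = -175 + 5ps, so ps = 75.
Buyers pay pb = 75 − 9 = 66; q' = -175 + 5·75 = 200.
Government outlay = subsidy × quantity = 9 × 200 = 1800.

Government cost = £1800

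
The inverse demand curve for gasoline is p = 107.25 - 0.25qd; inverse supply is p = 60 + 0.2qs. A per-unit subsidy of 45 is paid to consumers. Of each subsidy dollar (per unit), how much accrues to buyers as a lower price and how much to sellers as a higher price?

Buyers gain 25 per unit; sellers gain 20 per unit

Pre-subsidy: 107.25 - 0.25q = 60 + 0.2q gives q* = 105 and p* = 81.
With the rebate, buyers effectively pay pb = ps − 45, where ps is the price sellers receive.
On the curves, pb = 107.25 - 0.25q and ps = 60 + 0.2q; the wedge ps − pb = 45 gives 60 + 0.2q − (107.25 - 0.25q) = 45, so q' = 205.
Then pb = 107.25 − 0.25·205 = 56 and ps = 60 + 0.2·205 = 101.
Buyers' price falls by p* − pb = 81 − 56 = 25; sellers' price rises by ps − p* = 101 − 81 = 20.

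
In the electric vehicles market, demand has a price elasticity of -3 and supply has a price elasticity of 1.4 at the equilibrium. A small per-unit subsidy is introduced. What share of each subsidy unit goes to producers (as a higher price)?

Producer share = 15/22

For a small subsidy around the equilibrium, the benefit split depends on the relative slopes, which at a point are proportional to the elasticities.
Buyer share = εs/(εs + |εd|) = 1.4/(1.4 + 3) = 7/22; seller share = |εd|/(εs + |εd|) = 15/22.
So producers capture 15/22 of the subsidy.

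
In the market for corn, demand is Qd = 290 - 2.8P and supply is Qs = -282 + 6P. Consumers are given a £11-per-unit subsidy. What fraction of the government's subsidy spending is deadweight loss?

Pre-subsidy: 290 - 2.8P = -282 + 6P gives P* = 65, Q* = 108.
With the rebate, buyers effectively pay Pb = Ps − 11, where Ps is the price sellers receive.
Demand in terms of Ps becomes Qd = 290 − 2.8(Ps − 11) = 320.8 - 2.8Ps. Setting this equal to supply: 320.8 - 2.8Ps = -282 + 6Ps, so Ps = 68.5.
Buyers pay Pb = 68.5 − 11 = 57.5; Q' = -282 + 6·68.5 = 129.
ΔCS = ½(108 + 129)(65 − 57.5) = 888.75; ΔPS = ½(108 + 129)(68.5 − 65) = 414.75.
Government spending = 11 × 129 = 1419.
DWL = ½ × 11 × (129 − 108) = 115.5; fraction = 115.5 / 1419 = 7/86.

DWL / government spending = 7/86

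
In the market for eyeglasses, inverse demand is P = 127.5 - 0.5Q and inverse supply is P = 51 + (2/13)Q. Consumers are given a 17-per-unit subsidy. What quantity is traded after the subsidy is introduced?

Q' = 143

Pre-subsidy: 127.5 - 0.5Q = 51 + (2/13)Q gives Q* = 117 and P* = 69.
With the rebate, buyers effectively pay Pb = Ps − 17, where Ps is the price sellers receive.
On the curves, Pb = 127.5 - 0.5Q and Ps = 51 + (2/13)Q; the wedge Ps − Pb = 17 gives 51 + (2/13)Q − (127.5 - 0.5Q) = 17, so Q' = 143.
Then Pb = 127.5 − 0.5·143 = 56 and Ps = 51 + (2/13)·143 = 73.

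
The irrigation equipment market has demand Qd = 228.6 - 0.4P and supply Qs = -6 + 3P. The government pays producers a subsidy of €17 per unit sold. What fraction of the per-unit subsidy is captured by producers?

Producer share = 2/17

Pre-subsidy: 228.6 - 0.4P = -6 + 3P gives P* = 69, Q* = 201.
With the subsidy, sellers receive Ps = Pb + 17 for each unit, where Pb is the price buyers pay.
Supply in terms of Pb becomes Qs = -6 + 3(Pb + 17) = 45 + 3Pb. Setting this equal to demand: 228.6 - 0.4Pb = 45 + 3Pb, so Pb = 54.
Sellers receive Ps = 54 + 17 = 71; Q' = 228.6 − 0.4·54 = 207.
Buyers' price falls by P* − Pb = 69 − 54 = 15; sellers' price rises by Ps − P* = 71 − 69 = 2.
So producers capture 2/17 = 2/17 of each unit of subsidy.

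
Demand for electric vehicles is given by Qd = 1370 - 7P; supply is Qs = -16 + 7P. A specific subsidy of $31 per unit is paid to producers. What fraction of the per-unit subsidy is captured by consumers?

Pre-subsidy: 1370 - 7P = -16 + 7P gives P* = 99, Q* = 677.
With the subsidy, sellers receive Ps = Pb + 31 for each unit, where Pb is the price buyers pay.
Supply in terms of Pb becomes Qs = -16 + 7(Pb + 31) = 201 + 7Pb. Setting this equal to demand: 1370 - 7Pb = 201 + 7Pb, so Pb = 83.5.
Sellers receive Ps = 83.5 + 31 = 114.5; Q' = 1370 − 7·83.5 = 785.5.
Buyers' price falls by P* − Pb = 99 − 83.5 = 15.5; sellers' price rises by Ps − P* = 114.5 − 99 = 15.5.
So consumers capture 15.5/31 = 0.5 of each unit of subsidy.

Consumer share = 0.5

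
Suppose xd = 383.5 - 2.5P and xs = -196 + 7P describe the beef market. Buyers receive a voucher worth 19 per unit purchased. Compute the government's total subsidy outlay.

Pre-subsidy: 383.5 - 2.5P = -196 + 7P gives P* = 61, x* = 231.
With the rebate, buyers effectively pay Pb = Ps − 19, where Ps is the price sellers receive.
Demand in terms of Ps becomes xd = 383.5 − 2.5(Ps − 19) = 431 - 2.5Ps. Setting this equal to supply: 431 - 2.5Ps = -196 + 7Ps, so Ps = 66.
Buyers pay Pb = 66 − 19 = 47; x' = -196 + 7·66 = 266.
Government outlay = subsidy × quantity = 19 × 266 = 5054.

Government cost = 5054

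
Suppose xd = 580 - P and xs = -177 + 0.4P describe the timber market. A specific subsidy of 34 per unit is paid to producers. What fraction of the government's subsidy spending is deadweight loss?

Pre-subsidy: 580 - P = -177 + 0.4P gives P* = 3785/7, x* = 275/7.
With the subsidy, sellers receive Ps = Pb + 34 for each unit, where Pb is the price buyers pay.
Supply in terms of Pb becomes xs = -177 + 0.4(Pb + 34) = -163.4 + 0.4Pb. Setting this equal to demand: 580 - Pb = -163.4 + 0.4Pb, so Pb = 531.
Sellers receive Ps = 531 + 34 = 565; x' = 580 − 1·531 = 49.
ΔCS = ½(275/7 + 49)(3785/7 − 531) = 21012/49; ΔPS = ½(275/7 + 49)(565 − 3785/7) = 52530/49.
Government spending = 34 × 49 = 1666.
DWL = ½ × 34 × (49 − 275/7) = 1156/7; fraction = (1156/7) / 1666 = 34/343.

DWL / government spending = 34/343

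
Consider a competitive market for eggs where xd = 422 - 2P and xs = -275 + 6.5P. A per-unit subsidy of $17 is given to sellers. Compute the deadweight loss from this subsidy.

Pre-subsidy: 422 - 2P = -275 + 6.5P gives P* = 82, x* = 258.
With the subsidy, sellers receive Ps = Pb + 17 for each unit, where Pb is the price buyers pay.
Supply in terms of Pb becomes xs = -275 + 6.5(Pb + 17) = -164.5 + 6.5Pb. Setting this equal to demand: 422 - 2Pb = -164.5 + 6.5Pb, so Pb = 69.
Sellers receive Ps = 69 + 17 = 86; x' = 422 − 2·69 = 284.
The subsidy expands output by 284 − 258 = 26 past the efficient level; on those units the gap between marginal cost and willingness to pay runs from 0 up to 17.
DWL = ½ × 17 × 26 = 221.

Deadweight loss = $221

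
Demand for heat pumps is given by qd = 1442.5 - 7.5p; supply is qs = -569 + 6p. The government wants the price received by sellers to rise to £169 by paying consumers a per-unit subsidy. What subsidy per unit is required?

At a seller price of 169, quantity supplied is -569 + 6·169 = 445.
Buyers absorb 445 only when they pay pb with 1442.5 − 7.5·pb = 445, i.e. pb = 133.
s = ps − pb = 169 − 133 = 36.

Required subsidy s = £36 per unit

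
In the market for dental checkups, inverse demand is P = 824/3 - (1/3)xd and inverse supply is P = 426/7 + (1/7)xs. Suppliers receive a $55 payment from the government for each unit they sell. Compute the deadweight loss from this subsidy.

Pre-subsidy: 824/3 - (1/3)x = 426/7 + (1/7)x gives x* = 449 and P* = 125.
With the subsidy, sellers receive Ps = Pb + 55 for each unit, where Pb is the price buyers pay.
On the curves, Pb = 824/3 - (1/3)x and Ps = 426/7 + (1/7)x; the wedge Ps − Pb = 55 gives 426/7 + (1/7)x − (824/3 - (1/3)x) = 55, so x' = 564.5.
Then Pb = 824/3 − (1/3)·564.5 = 86.5 and Ps = 426/7 + (1/7)·564.5 = 141.5.
The subsidy expands output by 564.5 − 449 = 115.5 past the efficient level; on those units the gap between marginal cost and willingness to pay runs from 0 up to 55.
DWL = ½ × 55 × 115.5 = 3176.25.

Deadweight loss = $3176.25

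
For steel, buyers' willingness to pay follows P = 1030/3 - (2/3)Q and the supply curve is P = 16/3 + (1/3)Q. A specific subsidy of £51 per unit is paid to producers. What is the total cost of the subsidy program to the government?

Pre-subsidy: 1030/3 - (2/3)Q = 16/3 + (1/3)Q gives Q* = 338 and P* = 118.
With the subsidy, sellers receive Ps = Pb + 51 for each unit, where Pb is the price buyers pay.
On the curves, Pb = 1030/3 - (2/3)Q and Ps = 16/3 + (1/3)Q; the wedge Ps − Pb = 51 gives 16/3 + (1/3)Q − (1030/3 - (2/3)Q) = 51, so Q' = 389.
Then Pb = 1030/3 − (2/3)·389 = 84 and Ps = 16/3 + (1/3)·389 = 135.
Government outlay = subsidy × quantity = 51 × 389 = 19839.

Government cost = £19839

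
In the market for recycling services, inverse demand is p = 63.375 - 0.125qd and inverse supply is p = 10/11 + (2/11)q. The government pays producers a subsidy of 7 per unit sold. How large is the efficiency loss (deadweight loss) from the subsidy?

Deadweight loss = 2156/27

Pre-subsidy: 63.375 - 0.125q = 10/11 + (2/11)q gives q* = 5497/27 and p* = 1024/27.
With the subsidy, sellers receive ps = pb + 7 for each unit, where pb is the price buyers pay.
On the curves, pb = 63.375 - 0.125q and ps = 10/11 + (2/11)q; the wedge ps − pb = 7 gives 10/11 + (2/11)q − (63.375 - 0.125q) = 7, so q' = 6113/27.
Then pb = 63.375 − 0.125·(6113/27) = 947/27 and ps = 10/11 + (2/11)·(6113/27) = 1136/27.
The subsidy expands output by 6113/27 − 5497/27 = 616/27 past the efficient level; on those units the gap between marginal cost and willingness to pay runs from 0 up to 7.
DWL = ½ × 7 × 616/27 = 2156/27.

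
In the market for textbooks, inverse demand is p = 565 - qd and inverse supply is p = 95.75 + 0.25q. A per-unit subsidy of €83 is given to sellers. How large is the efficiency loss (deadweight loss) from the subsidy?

Pre-subsidy: 565 - q = 95.75 + 0.25q gives q* = 375.4 and p* = 189.6.
With the subsidy, sellers receive ps = pb + 83 for each unit, where pb is the price buyers pay.
On the curves, pb = 565 - q and ps = 95.75 + 0.25q; the wedge ps − pb = 83 gives 95.75 + 0.25q − (565 - q) = 83, so q' = 441.8.
Then pb = 565 − 1·441.8 = 123.2 and ps = 95.75 + 0.25·441.8 = 206.2.
The subsidy expands output by 441.8 − 375.4 = 66.4 past the efficient level; on those units the gap between marginal cost and willingness to pay runs from 0 up to 83.
DWL = ½ × 83 × 66.4 = 2755.6.

Deadweight loss = €2755.6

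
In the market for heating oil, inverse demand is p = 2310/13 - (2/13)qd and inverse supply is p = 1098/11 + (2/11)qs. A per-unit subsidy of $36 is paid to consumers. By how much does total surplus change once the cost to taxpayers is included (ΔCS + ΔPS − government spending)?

Pre-subsidy: 2310/13 - (2/13)q = 1098/11 + (2/11)q gives q* = 232 and p* = 142.
With the rebate, buyers effectively pay pb = ps − 36, where ps is the price sellers receive.
On the curves, pb = 2310/13 - (2/13)q and ps = 1098/11 + (2/11)q; the wedge ps − pb = 36 gives 1098/11 + (2/11)q − (2310/13 - (2/13)q) = 36, so q' = 339.25.
Then pb = 2310/13 − (2/13)·339.25 = 125.5 and ps = 1098/11 + (2/11)·339.25 = 161.5.
ΔCS = ½(232 + 339.25)(142 − 125.5) = 4712.8125; ΔPS = ½(232 + 339.25)(161.5 − 142) = 5569.6875.
Government spending = 36 × 339.25 = 12213.
Net change = 4712.8125 + 5569.6875 − 12213 = -1930.5. The loss equals the DWL triangle ½·36·107.25.

Net change in total surplus = -$1930.5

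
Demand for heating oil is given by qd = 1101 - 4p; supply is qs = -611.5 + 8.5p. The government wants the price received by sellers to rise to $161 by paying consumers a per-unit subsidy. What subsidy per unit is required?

At a seller price of 161, quantity supplied is -611.5 + 8.5·161 = 757.
Buyers absorb 757 only when they pay pb with 1101 − 4·pb = 757, i.e. pb = 86.
s = ps − pb = 161 − 86 = 75.

Required subsidy s = $75 per unit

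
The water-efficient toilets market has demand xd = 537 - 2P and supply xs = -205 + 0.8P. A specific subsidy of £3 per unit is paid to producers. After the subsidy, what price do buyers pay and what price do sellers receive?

Buyers pay 1849/7; sellers receive 1870/7

Pre-subsidy: 537 - 2P = -205 + 0.8P gives P* = 265, x* = 7.
With the subsidy, sellers receive Ps = Pb + 3 for each unit, where Pb is the price buyers pay.
Supply in terms of Pb becomes xs = -205 + 0.8(Pb + 3) = -202.6 + 0.8Pb. Setting this equal to demand: 537 - 2Pb = -202.6 + 0.8Pb, so Pb = 1849/7.
Sellers receive Ps = 1849/7 + 3 = 1870/7; x' = 537 − 2·(1849/7) = 61/7.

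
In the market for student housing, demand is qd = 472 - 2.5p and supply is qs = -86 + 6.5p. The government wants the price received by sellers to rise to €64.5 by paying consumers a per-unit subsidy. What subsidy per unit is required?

Required subsidy s = €9 per unit

At a seller price of 64.5, quantity supplied is -86 + 6.5·64.5 = 333.25.
Buyers absorb 333.25 only when they pay pb with 472 − 2.5·pb = 333.25, i.e. pb = 55.5.
s = ps − pb = 64.5 − 55.5 = 9.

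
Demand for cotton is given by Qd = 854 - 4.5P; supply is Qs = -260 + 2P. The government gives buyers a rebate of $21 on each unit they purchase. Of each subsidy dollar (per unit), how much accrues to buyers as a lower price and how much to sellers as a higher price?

Pre-subsidy: 854 - 4.5P = -260 + 2P gives P* = 2228/13, Q* = 1076/13.
With the rebate, buyers effectively pay Pb = Ps − 21, where Ps is the price sellers receive.
Demand in terms of Ps becomes Qd = 854 − 4.5(Ps − 21) = 948.5 - 4.5Ps. Setting this equal to supply: 948.5 - 4.5Ps = -260 + 2Ps, so Ps = 2417/13.
Buyers pay Pb = 2417/13 − 21 = 2144/13; Q' = -260 + 2·(2417/13) = 1454/13.
Buyers' price falls by P* − Pb = 2228/13 − 2144/13 = 84/13; sellers' price rises by Ps − P* = 2417/13 − 2228/13 = 189/13.

Buyers gain 84/13 per unit; sellers gain 189/13 per unit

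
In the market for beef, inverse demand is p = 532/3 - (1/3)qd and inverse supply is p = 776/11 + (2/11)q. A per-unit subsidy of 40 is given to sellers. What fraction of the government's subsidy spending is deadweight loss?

DWL / government spending = 165/1211

Pre-subsidy: 532/3 - (1/3)q = 776/11 + (2/11)q gives q* = 3524/17 and p* = 1840/17.
With the subsidy, sellers receive ps = pb + 40 for each unit, where pb is the price buyers pay.
On the curves, pb = 532/3 - (1/3)q and ps = 776/11 + (2/11)q; the wedge ps − pb = 40 gives 776/11 + (2/11)q − (532/3 - (1/3)q) = 40, so q' = 4844/17.
Then pb = 532/3 − (1/3)·(4844/17) = 1400/17 and ps = 776/11 + (2/11)·(4844/17) = 2080/17.
ΔCS = ½(3524/17 + 4844/17)(1840/17 − 1400/17) = 1840960/289; ΔPS = ½(3524/17 + 4844/17)(2080/17 − 1840/17) = 1004160/289.
Government spending = 40 × 4844/17 = 193760/17.
DWL = ½ × 40 × (4844/17 − 3524/17) = 26400/17; fraction = (26400/17) / (193760/17) = 165/1211.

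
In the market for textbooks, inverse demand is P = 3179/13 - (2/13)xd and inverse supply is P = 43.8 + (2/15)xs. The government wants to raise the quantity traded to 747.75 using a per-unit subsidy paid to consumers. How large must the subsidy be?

Required subsidy s = 14 per unit

At x = 747.75, from the demand curve buyers pay Pb = 3179/13 − (2/13)·747.75 = 129.5; from the supply curve sellers need Ps = 43.8 + (2/15)·747.75 = 143.5.
The subsidy must fill the gap: s = Ps − Pb = 143.5 − 129.5 = 14.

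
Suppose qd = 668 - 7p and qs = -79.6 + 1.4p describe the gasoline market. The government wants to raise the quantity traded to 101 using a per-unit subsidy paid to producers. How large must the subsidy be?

Required subsidy s = 48 per unit

At q = 101, invert demand for the buyer price: pb = (668 − 101)/7 = 81; invert supply for the seller price: ps = (101 − (-79.6))/1.4 = 129.
The subsidy must fill the gap: s = ps − pb = 129 − 81 = 48.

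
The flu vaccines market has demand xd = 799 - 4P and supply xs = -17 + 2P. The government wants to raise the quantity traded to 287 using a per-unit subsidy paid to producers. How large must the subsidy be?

Required subsidy s = 24 per unit

At x = 287, invert demand for the buyer price: Pb = (799 − 287)/4 = 128; invert supply for the seller price: Ps = (287 − (-17))/2 = 152.
The subsidy must fill the gap: s = Ps − Pb = 152 − 128 = 24.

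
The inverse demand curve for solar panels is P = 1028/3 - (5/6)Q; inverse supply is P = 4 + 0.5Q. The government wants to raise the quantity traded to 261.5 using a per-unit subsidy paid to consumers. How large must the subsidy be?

Required subsidy s = 10 per unit

At Q = 261.5, from the demand curve buyers pay Pb = 1028/3 − (5/6)·261.5 = 124.75; from the supply curve sellers need Ps = 4 + 0.5·261.5 = 134.75.
The subsidy must fill the gap: s = Ps − Pb = 134.75 − 124.75 = 10.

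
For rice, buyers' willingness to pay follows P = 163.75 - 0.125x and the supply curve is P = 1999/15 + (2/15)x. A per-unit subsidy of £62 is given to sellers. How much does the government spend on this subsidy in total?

Government cost = £22196

Pre-subsidy: 163.75 - 0.125x = 1999/15 + (2/15)x gives x* = 118 and P* = 149.
With the subsidy, sellers receive Ps = Pb + 62 for each unit, where Pb is the price buyers pay.
On the curves, Pb = 163.75 - 0.125x and Ps = 1999/15 + (2/15)x; the wedge Ps − Pb = 62 gives 1999/15 + (2/15)x − (163.75 - 0.125x) = 62, so x' = 358.
Then Pb = 163.75 − 0.125·358 = 119 and Ps = 1999/15 + (2/15)·358 = 181.
Government outlay = subsidy × quantity = 62 × 358 = 22196.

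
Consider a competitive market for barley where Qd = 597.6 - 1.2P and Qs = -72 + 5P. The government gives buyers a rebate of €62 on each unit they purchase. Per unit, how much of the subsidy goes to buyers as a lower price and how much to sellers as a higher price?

Buyers gain €50 per unit; sellers gain €12 per unit

Pre-subsidy: 597.6 - 1.2P = -72 + 5P gives P* = 108, Q* = 468.
With the rebate, buyers effectively pay Pb = Ps − 62, where Ps is the price sellers receive.
Demand in terms of Ps becomes Qd = 597.6 − 1.2(Ps − 62) = 672 - 1.2Ps. Setting this equal to supply: 672 - 1.2Ps = -72 + 5Ps, so Ps = 120.
Buyers pay Pb = 120 − 62 = 58; Q' = -72 + 5·120 = 528.
Buyers' price falls by P* − Pb = 108 − 58 = 50; sellers' price rises by Ps − P* = 120 − 108 = 12.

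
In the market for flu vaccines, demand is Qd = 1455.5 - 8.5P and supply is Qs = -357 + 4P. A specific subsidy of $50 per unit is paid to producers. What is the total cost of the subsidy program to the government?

Government cost = $17950

Pre-subsidy: 1455.5 - 8.5P = -357 + 4P gives P* = 145, Q* = 223.
With the subsidy, sellers receive Ps = Pb + 50 for each unit, where Pb is the price buyers pay.
Supply in terms of Pb becomes Qs = -357 + 4(Pb + 50) = -157 + 4Pb. Setting this equal to demand: 1455.5 - 8.5Pb = -157 + 4Pb, so Pb = 129.
Sellers receive Ps = 129 + 50 = 179; Q' = 1455.5 − 8.5·129 = 359.
Government outlay = subsidy × quantity = 50 × 359 = 17950.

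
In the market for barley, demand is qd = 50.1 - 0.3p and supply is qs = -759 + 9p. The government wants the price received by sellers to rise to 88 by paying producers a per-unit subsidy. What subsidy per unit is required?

Required subsidy s = 31 per unit

At a seller price of 88, quantity supplied is -759 + 9·88 = 33.
Buyers absorb 33 only when they pay pb with 50.1 − 0.3·pb = 33, i.e. pb = 57.
s = ps − pb = 88 − 57 = 31.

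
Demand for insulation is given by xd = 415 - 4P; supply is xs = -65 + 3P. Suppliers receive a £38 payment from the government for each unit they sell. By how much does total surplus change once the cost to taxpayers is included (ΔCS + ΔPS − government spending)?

Net change in total surplus = -8664/7

Pre-subsidy: 415 - 4P = -65 + 3P gives P* = 480/7, x* = 985/7.
With the subsidy, sellers receive Ps = Pb + 38 for each unit, where Pb is the price buyers pay.
Supply in terms of Pb becomes xs = -65 + 3(Pb + 38) = 49 + 3Pb. Setting this equal to demand: 415 - 4Pb = 49 + 3Pb, so Pb = 366/7.
Sellers receive Ps = 366/7 + 38 = 632/7; x' = 415 − 4·(366/7) = 1441/7.
ΔCS = ½(985/7 + 1441/7)(480/7 − 366/7) = 138282/49; ΔPS = ½(985/7 + 1441/7)(632/7 − 480/7) = 184376/49.
Government spending = 38 × 1441/7 = 54758/7.
Net change = 138282/49 + 184376/49 − 54758/7 = -8664/7. The loss equals the DWL triangle ½·38·456/7.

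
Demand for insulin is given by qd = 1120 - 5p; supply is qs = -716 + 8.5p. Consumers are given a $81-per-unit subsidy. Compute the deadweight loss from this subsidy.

Pre-subsidy: 1120 - 5p = -716 + 8.5p gives p* = 136, q* = 440.
With the rebate, buyers effectively pay pb = ps − 81, where ps is the price sellers receive.
Demand in terms of ps becomes qd = 1120 − 5(ps − 81) = 1525 - 5ps. Setting this equal to supply: 1525 - 5ps = -716 + 8.5ps, so ps = 166.
Buyers pay pb = 166 − 81 = 85; q' = -716 + 8.5·166 = 695.
The subsidy expands output by 695 − 440 = 255 past the efficient level; on those units the gap between marginal cost and willingness to pay runs from 0 up to 81.
DWL = ½ × 81 × 255 = 10327.5.

Deadweight loss = $10327.5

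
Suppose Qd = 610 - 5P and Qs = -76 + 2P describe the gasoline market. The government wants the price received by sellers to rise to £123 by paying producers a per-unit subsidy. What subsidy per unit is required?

Required subsidy s = £35 per unit

At a seller price of 123, quantity supplied is -76 + 2·123 = 170.
Buyers absorb 170 only when they pay Pb with 610 − 5·Pb = 170, i.e. Pb = 88.
s = Ps − Pb = 123 − 88 = 35.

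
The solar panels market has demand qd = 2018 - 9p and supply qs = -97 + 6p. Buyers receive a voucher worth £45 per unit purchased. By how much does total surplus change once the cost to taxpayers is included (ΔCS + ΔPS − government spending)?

Pre-subsidy: 2018 - 9p = -97 + 6p gives p* = 141, q* = 749.
With the rebate, buyers effectively pay pb = ps − 45, where ps is the price sellers receive.
Demand in terms of ps becomes qd = 2018 − 9(ps − 45) = 2423 - 9ps. Setting this equal to supply: 2423 - 9ps = -97 + 6ps, so ps = 168.
Buyers pay pb = 168 − 45 = 123; q' = -97 + 6·168 = 911.
ΔCS = ½(749 + 911)(141 − 123) = 14940; ΔPS = ½(749 + 911)(168 − 141) = 22410.
Government spending = 45 × 911 = 40995.
Net change = 14940 + 22410 − 40995 = -3645. The loss equals the DWL triangle ½·45·162.

Net change in total surplus = -£3645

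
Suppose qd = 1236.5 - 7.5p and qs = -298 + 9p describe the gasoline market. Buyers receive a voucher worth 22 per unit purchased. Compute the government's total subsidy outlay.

Government cost = 13838

Pre-subsidy: 1236.5 - 7.5p = -298 + 9p gives p* = 93, q* = 539.
With the rebate, buyers effectively pay pb = ps − 22, where ps is the price sellers receive.
Demand in terms of ps becomes qd = 1236.5 − 7.5(ps − 22) = 1401.5 - 7.5ps. Setting this equal to supply: 1401.5 - 7.5ps = -298 + 9ps, so ps = 103.
Buyers pay pb = 103 − 22 = 81; q' = -298 + 9·103 = 629.
Government outlay = subsidy × quantity = 22 × 629 = 13838.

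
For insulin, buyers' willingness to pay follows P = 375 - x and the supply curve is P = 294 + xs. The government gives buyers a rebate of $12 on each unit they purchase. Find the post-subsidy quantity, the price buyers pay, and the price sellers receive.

Pre-subsidy: 375 - x = 294 + x gives x* = 40.5 and P* = 334.5.
With the rebate, buyers effectively pay Pb = Ps − 12, where Ps is the price sellers receive.
On the curves, Pb = 375 - x and Ps = 294 + x; the wedge Ps − Pb = 12 gives 294 + x − (375 - x) = 12, so x' = 46.5.
Then Pb = 375 − 1·46.5 = 328.5 and Ps = 294 + 1·46.5 = 340.5.

x' = 46.5; buyers pay $328.5; sellers receive $340.5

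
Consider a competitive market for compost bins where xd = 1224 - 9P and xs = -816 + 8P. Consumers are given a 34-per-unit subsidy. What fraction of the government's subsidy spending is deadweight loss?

DWL / government spending = 0.25

Pre-subsidy: 1224 - 9P = -816 + 8P gives P* = 120, x* = 144.
With the rebate, buyers effectively pay Pb = Ps − 34, where Ps is the price sellers receive.
Demand in terms of Ps becomes xd = 1224 − 9(Ps − 34) = 1530 - 9Ps. Setting this equal to supply: 1530 - 9Ps = -816 + 8Ps, so Ps = 138.
Buyers pay Pb = 138 − 34 = 104; x' = -816 + 8·138 = 288.
ΔCS = ½(144 + 288)(120 − 104) = 3456; ΔPS = ½(144 + 288)(138 − 120) = 3888.
Government spending = 34 × 288 = 9792.
DWL = ½ × 34 × (288 − 144) = 2448; fraction = 2448 / 9792 = 0.25.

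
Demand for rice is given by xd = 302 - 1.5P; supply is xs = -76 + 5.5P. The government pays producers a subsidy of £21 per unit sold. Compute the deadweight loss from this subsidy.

Pre-subsidy: 302 - 1.5P = -76 + 5.5P gives P* = 54, x* = 221.
With the subsidy, sellers receive Ps = Pb + 21 for each unit, where Pb is the price buyers pay.
Supply in terms of Pb becomes xs = -76 + 5.5(Pb + 21) = 39.5 + 5.5Pb. Setting this equal to demand: 302 - 1.5Pb = 39.5 + 5.5Pb, so Pb = 37.5.
Sellers receive Ps = 37.5 + 21 = 58.5; x' = 302 − 1.5·37.5 = 245.75.
The subsidy expands output by 245.75 − 221 = 24.75 past the efficient level; on those units the gap between marginal cost and willingness to pay runs from 0 up to 21.
DWL = ½ × 21 × 24.75 = 259.875.

Deadweight loss = £259.875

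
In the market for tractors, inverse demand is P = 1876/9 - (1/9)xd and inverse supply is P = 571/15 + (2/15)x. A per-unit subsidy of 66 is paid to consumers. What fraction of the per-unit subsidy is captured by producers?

Producer share = 6/11

Pre-subsidy: 1876/9 - (1/9)x = 571/15 + (2/15)x gives x* = 697 and P* = 131.
With the rebate, buyers effectively pay Pb = Ps − 66, where Ps is the price sellers receive.
On the curves, Pb = 1876/9 - (1/9)x and Ps = 571/15 + (2/15)x; the wedge Ps − Pb = 66 gives 571/15 + (2/15)x − (1876/9 - (1/9)x) = 66, so x' = 967.
Then Pb = 1876/9 − (1/9)·967 = 101 and Ps = 571/15 + (2/15)·967 = 167.
Buyers' price falls by P* − Pb = 131 − 101 = 30; sellers' price rises by Ps − P* = 167 − 131 = 36.
So producers capture 36/66 = 6/11 of each unit of subsidy.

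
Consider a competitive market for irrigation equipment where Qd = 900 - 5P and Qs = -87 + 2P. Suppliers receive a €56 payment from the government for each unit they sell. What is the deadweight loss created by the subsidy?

Pre-subsidy: 900 - 5P = -87 + 2P gives P* = 141, Q* = 195.
With the subsidy, sellers receive Ps = Pb + 56 for each unit, where Pb is the price buyers pay.
Supply in terms of Pb becomes Qs = -87 + 2(Pb + 56) = 25 + 2Pb. Setting this equal to demand: 900 - 5Pb = 25 + 2Pb, so Pb = 125.
Sellers receive Ps = 125 + 56 = 181; Q' = 900 − 5·125 = 275.
The subsidy expands output by 275 − 195 = 80 past the efficient level; on those units the gap between marginal cost and willingness to pay runs from 0 up to 56.
DWL = ½ × 56 × 80 = 2240.

Deadweight loss = €2240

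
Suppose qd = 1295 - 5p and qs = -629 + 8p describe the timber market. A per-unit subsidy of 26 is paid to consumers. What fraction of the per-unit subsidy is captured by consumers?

Pre-subsidy: 1295 - 5p = -629 + 8p gives p* = 148, q* = 555.
With the rebate, buyers effectively pay pb = ps − 26, where ps is the price sellers receive.
Demand in terms of ps becomes qd = 1295 − 5(ps − 26) = 1425 - 5ps. Setting this equal to supply: 1425 - 5ps = -629 + 8ps, so ps = 158.
Buyers pay pb = 158 − 26 = 132; q' = -629 + 8·158 = 635.
Buyers' price falls by p* − pb = 148 − 132 = 16; sellers' price rises by ps − p* = 158 − 148 = 10.
So consumers capture 16/26 = 8/13 of each unit of subsidy.

Consumer share = 8/13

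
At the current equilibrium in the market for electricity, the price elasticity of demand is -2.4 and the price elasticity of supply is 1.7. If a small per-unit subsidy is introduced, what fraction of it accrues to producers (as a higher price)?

Producer share = 24/41

For a small subsidy around the equilibrium, the benefit split depends on the relative slopes, which at a point are proportional to the elasticities.
Buyer share = εs/(εs + |εd|) = 1.7/(1.7 + 2.4) = 17/41; seller share = |εd|/(εs + |εd|) = 24/41.
So producers capture 24/41 of the subsidy.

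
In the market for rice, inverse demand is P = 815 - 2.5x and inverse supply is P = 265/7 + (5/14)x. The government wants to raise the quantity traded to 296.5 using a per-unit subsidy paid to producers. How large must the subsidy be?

At x = 296.5, from the demand curve buyers pay Pb = 815 − 2.5·296.5 = 73.75; from the supply curve sellers need Ps = 265/7 + (5/14)·296.5 = 143.75.
The subsidy must fill the gap: s = Ps − Pb = 143.75 − 73.75 = 70.

Required subsidy s = 70 per unit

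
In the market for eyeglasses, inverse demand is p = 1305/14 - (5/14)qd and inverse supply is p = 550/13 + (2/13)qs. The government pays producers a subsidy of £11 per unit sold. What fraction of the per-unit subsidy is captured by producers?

Pre-subsidy: 1305/14 - (5/14)q = 550/13 + (2/13)q gives q* = 9265/93 and p* = 5360/93.
With the subsidy, sellers receive ps = pb + 11 for each unit, where pb is the price buyers pay.
On the curves, pb = 1305/14 - (5/14)q and ps = 550/13 + (2/13)q; the wedge ps − pb = 11 gives 550/13 + (2/13)q − (1305/14 - (5/14)q) = 11, so q' = 11267/93.
Then pb = 1305/14 − (5/14)·(11267/93) = 4645/93 and ps = 550/13 + (2/13)·(11267/93) = 5668/93.
Buyers' price falls by p* − pb = 5360/93 − 4645/93 = 715/93; sellers' price rises by ps − p* = 5668/93 − 5360/93 = 308/93.
So producers capture (308/93)/11 = 28/93 of each unit of subsidy.

Producer share = 28/93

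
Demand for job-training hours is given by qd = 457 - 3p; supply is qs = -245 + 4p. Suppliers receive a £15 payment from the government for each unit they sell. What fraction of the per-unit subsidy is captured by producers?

Producer share = 3/7

Pre-subsidy: 457 - 3p = -245 + 4p gives p* = 702/7, q* = 1093/7.
With the subsidy, sellers receive ps = pb + 15 for each unit, where pb is the price buyers pay.
Supply in terms of pb becomes qs = -245 + 4(pb + 15) = -185 + 4pb. Setting this equal to demand: 457 - 3pb = -185 + 4pb, so pb = 642/7.
Sellers receive ps = 642/7 + 15 = 747/7; q' = 457 − 3·(642/7) = 1273/7.
Buyers' price falls by p* − pb = 702/7 − 642/7 = 60/7; sellers' price rises by ps − p* = 747/7 − 702/7 = 45/7.
So producers capture (45/7)/15 = 3/7 of each unit of subsidy.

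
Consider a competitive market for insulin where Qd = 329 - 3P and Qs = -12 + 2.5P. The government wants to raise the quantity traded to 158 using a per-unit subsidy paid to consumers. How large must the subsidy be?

At Q = 158, invert demand for the buyer price: Pb = (329 − 158)/3 = 57; invert supply for the seller price: Ps = (158 − (-12))/2.5 = 68.
The subsidy must fill the gap: s = Ps − Pb = 68 − 57 = 11.

Required subsidy s = 11 per unit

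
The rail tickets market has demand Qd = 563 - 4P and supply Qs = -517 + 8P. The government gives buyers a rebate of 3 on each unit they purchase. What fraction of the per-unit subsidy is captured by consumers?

Consumer share = 2/3

Pre-subsidy: 563 - 4P = -517 + 8P gives P* = 90, Q* = 203.
With the rebate, buyers effectively pay Pb = Ps − 3, where Ps is the price sellers receive.
Demand in terms of Ps becomes Qd = 563 − 4(Ps − 3) = 575 - 4Ps. Setting this equal to supply: 575 - 4Ps = -517 + 8Ps, so Ps = 91.
Buyers pay Pb = 91 − 3 = 88; Q' = -517 + 8·91 = 211.
Buyers' price falls by P* − Pb = 90 − 88 = 2; sellers' price rises by Ps − P* = 91 − 90 = 1.
So consumers capture 2/3 = 2/3 of each unit of subsidy.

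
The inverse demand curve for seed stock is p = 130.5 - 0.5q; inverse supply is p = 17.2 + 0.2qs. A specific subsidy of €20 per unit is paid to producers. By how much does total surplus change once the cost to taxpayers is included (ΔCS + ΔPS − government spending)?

Net change in total surplus = -2000/7

Pre-subsidy: 130.5 - 0.5q = 17.2 + 0.2q gives q* = 1133/7 and p* = 347/7.
With the subsidy, sellers receive ps = pb + 20 for each unit, where pb is the price buyers pay.
On the curves, pb = 130.5 - 0.5q and ps = 17.2 + 0.2q; the wedge ps − pb = 20 gives 17.2 + 0.2q − (130.5 - 0.5q) = 20, so q' = 1333/7.
Then pb = 130.5 − 0.5·(1333/7) = 247/7 and ps = 17.2 + 0.2·(1333/7) = 387/7.
ΔCS = ½(1133/7 + 1333/7)(347/7 − 247/7) = 123300/49; ΔPS = ½(1133/7 + 1333/7)(387/7 − 347/7) = 49320/49.
Government spending = 20 × 1333/7 = 26660/7.
Net change = 123300/49 + 49320/49 − 26660/7 = -2000/7. The loss equals the DWL triangle ½·20·200/7.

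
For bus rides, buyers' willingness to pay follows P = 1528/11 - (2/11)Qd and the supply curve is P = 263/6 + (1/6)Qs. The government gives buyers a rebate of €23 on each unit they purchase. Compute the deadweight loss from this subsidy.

Deadweight loss = €759

Pre-subsidy: 1528/11 - (2/11)Q = 263/6 + (1/6)Q gives Q* = 6275/23 and P* = 2054/23.
With the rebate, buyers effectively pay Pb = Ps − 23, where Ps is the price sellers receive.
On the curves, Pb = 1528/11 - (2/11)Q and Ps = 263/6 + (1/6)Q; the wedge Ps − Pb = 23 gives 263/6 + (1/6)Q − (1528/11 - (2/11)Q) = 23, so Q' = 7793/23.
Then Pb = 1528/11 − (2/11)·(7793/23) = 1778/23 and Ps = 263/6 + (1/6)·(7793/23) = 2307/23.
The subsidy expands output by 7793/23 − 6275/23 = 66 past the efficient level; on those units the gap between marginal cost and willingness to pay runs from 0 up to 23.
DWL = ½ × 23 × 66 = 759.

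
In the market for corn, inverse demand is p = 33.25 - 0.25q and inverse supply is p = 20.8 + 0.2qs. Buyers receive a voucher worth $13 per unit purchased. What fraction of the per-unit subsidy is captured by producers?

Pre-subsidy: 33.25 - 0.25q = 20.8 + 0.2q gives q* = 83/3 and p* = 79/3.
With the rebate, buyers effectively pay pb = ps − 13, where ps is the price sellers receive.
On the curves, pb = 33.25 - 0.25q and ps = 20.8 + 0.2q; the wedge ps − pb = 13 gives 20.8 + 0.2q − (33.25 - 0.25q) = 13, so q' = 509/9.
Then pb = 33.25 − 0.25·(509/9) = 172/9 and ps = 20.8 + 0.2·(509/9) = 289/9.
Buyers' price falls by p* − pb = 79/3 − 172/9 = 65/9; sellers' price rises by ps − p* = 289/9 − 79/3 = 52/9.
So producers capture (52/9)/13 = 4/9 of each unit of subsidy.

Producer share = 4/9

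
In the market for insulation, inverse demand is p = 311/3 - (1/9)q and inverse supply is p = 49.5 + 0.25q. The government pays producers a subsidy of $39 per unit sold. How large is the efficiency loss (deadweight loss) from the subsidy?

Pre-subsidy: 311/3 - (1/9)q = 49.5 + 0.25q gives q* = 150 and p* = 87.
With the subsidy, sellers receive ps = pb + 39 for each unit, where pb is the price buyers pay.
On the curves, pb = 311/3 - (1/9)q and ps = 49.5 + 0.25q; the wedge ps − pb = 39 gives 49.5 + 0.25q − (311/3 - (1/9)q) = 39, so q' = 258.
Then pb = 311/3 − (1/9)·258 = 75 and ps = 49.5 + 0.25·258 = 114.
The subsidy expands output by 258 − 150 = 108 past the efficient level; on those units the gap between marginal cost and willingness to pay runs from 0 up to 39.
DWL = ½ × 39 × 108 = 2106.

Deadweight loss = $2106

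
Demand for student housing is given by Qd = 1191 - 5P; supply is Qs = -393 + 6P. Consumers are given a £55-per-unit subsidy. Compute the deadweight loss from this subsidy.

Deadweight loss = £4125

Pre-subsidy: 1191 - 5P = -393 + 6P gives P* = 144, Q* = 471.
With the rebate, buyers effectively pay Pb = Ps − 55, where Ps is the price sellers receive.
Demand in terms of Ps becomes Qd = 1191 − 5(Ps − 55) = 1466 - 5Ps. Setting this equal to supply: 1466 - 5Ps = -393 + 6Ps, so Ps = 169.
Buyers pay Pb = 169 − 55 = 114; Q' = -393 + 6·169 = 621.
The subsidy expands output by 621 − 471 = 150 past the efficient level; on those units the gap between marginal cost and willingness to pay runs from 0 up to 55.
DWL = ½ × 55 × 150 = 4125.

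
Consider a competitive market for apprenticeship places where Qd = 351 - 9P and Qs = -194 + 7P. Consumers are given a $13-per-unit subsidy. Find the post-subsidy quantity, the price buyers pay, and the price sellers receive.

Pre-subsidy: 351 - 9P = -194 + 7P gives P* = 34.0625, Q* = 44.4375.
With the rebate, buyers effectively pay Pb = Ps − 13, where Ps is the price sellers receive.
Demand in terms of Ps becomes Qd = 351 − 9(Ps − 13) = 468 - 9Ps. Setting this equal to supply: 468 - 9Ps = -194 + 7Ps, so Ps = 41.375.
Buyers pay Pb = 41.375 − 13 = 28.375; Q' = -194 + 7·41.375 = 95.625.

Q' = 95.625; buyers pay $28.375; sellers receive $41.375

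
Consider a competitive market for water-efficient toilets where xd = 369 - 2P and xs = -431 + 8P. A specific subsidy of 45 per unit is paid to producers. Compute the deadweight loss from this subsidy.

Deadweight loss = 1620

Pre-subsidy: 369 - 2P = -431 + 8P gives P* = 80, x* = 209.
With the subsidy, sellers receive Ps = Pb + 45 for each unit, where Pb is the price buyers pay.
Supply in terms of Pb becomes xs = -431 + 8(Pb + 45) = -71 + 8Pb. Setting this equal to demand: 369 - 2Pb = -71 + 8Pb, so Pb = 44.
Sellers receive Ps = 44 + 45 = 89; x' = 369 − 2·44 = 281.
The subsidy expands output by 281 − 209 = 72 past the efficient level; on those units the gap between marginal cost and willingness to pay runs from 0 up to 45.
DWL = ½ × 45 × 72 = 1620.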